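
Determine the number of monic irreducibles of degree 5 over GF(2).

6

Gauss's count: N_{2}(5) = (1/5) Σ_{d|5} μ(5/d)·2^d.
Divisors of 5: 1, 5; μ(5/d) for each: -1, 1.
Σ = − 2^1 + 2^5 = 30.
N = 30/5 = 6.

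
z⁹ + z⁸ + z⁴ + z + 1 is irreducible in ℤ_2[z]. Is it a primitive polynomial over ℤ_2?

Write f(z) = z⁹ + z⁸ + z⁴ + z + 1.
|GF(2^9)^×| = 2^9 − 1 = 511. Prime factorization: 511 = 7·73.
f is primitive ⇔ z has order 511 in GF(2)[z]/(f), i.e. z^(511/q) ≠ 1 for each prime q | 511.
z^(73) mod f = z⁴ + z³ + z + 1.
z^(7) mod f = z⁷.
None equal 1, so z has full order 511; f is primitive.

Yes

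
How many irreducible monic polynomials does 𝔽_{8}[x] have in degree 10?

x^(8^10) − x is the product of all monic irreducibles of degree dividing 10; Möbius inversion gives N = (1/10) Σ μ(10/d)·8^d.
Divisors of 10: 1, 2, 5, 10; μ(10/d) for each: 1, -1, -1, 1.
Σ = 8^1 − 8^2 − 8^5 + 8^10 = 1073709000.
N = 1073709000/10 = 107370900.

107370900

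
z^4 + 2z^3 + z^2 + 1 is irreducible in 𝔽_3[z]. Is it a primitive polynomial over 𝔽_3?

No

Write f(z) = z^4 + 2z^3 + z^2 + 1.
|GF(3^4)^×| = 3^4 − 1 = 80. Prime factorization: 80 = 2^4·5.
f is primitive ⇔ z has order 80 in GF(3)[z]/(f), i.e. z^(80/q) ≠ 1 for each prime q | 80.
z^(40) mod f = 1
z^(16) mod f = z^3 + z^2 + 2z.
Since z^(40) = 1, the order of z divides 40 < 80; not primitive.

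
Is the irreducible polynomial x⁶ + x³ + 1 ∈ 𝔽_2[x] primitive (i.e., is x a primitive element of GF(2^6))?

Write f(x) = x⁶ + x³ + 1.
|GF(2^6)^×| = 2^6 − 1 = 63. Prime factorization: 63 = 3^2·7.
f is primitive ⇔ x has order 63 in GF(2)[x]/(f), i.e. x^(63/q) ≠ 1 for each prime q | 63.
x^(21) mod f = x³.
x^(9) mod f = 1
Since x^(9) = 1, the order of x divides 9 < 63; not primitive.

No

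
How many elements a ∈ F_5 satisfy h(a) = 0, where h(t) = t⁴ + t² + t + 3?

1

Evaluate at each of the 5 elements of F_5:
h(0) = 3; h(1) = 1; h(2) = 0 → root; h(3) = 1; h(4) = 4.
Roots: {2}.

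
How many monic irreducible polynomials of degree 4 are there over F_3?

18

Gauss's count: N_{3}(4) = (1/4) Σ_{d|4} μ(4/d)·3^d.
Divisors of 4: 1, 2, 4; μ(4/d) for each: 0, -1, 1.
Σ = − 3^2 + 3^4 = 72.
N = 72/4 = 18.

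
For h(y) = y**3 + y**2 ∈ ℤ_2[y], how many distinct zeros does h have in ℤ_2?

2

Evaluate at each of the 2 elements of ℤ_2:
h(0) = 0 → root; h(1) = 0 → root.
Roots: {0, 1}.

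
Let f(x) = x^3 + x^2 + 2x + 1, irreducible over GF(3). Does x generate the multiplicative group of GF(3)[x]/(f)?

Yes

|GF(3^3)^×| = 3^3 − 1 = 26. Prime factorization: 26 = 2·13.
f is primitive ⇔ x has order 26 in GF(3)[x]/(f), i.e. x^(26/q) ≠ 1 for each prime q | 26.
x^(13) mod f = 2.
x^(2) mod f = x^2.
None equal 1, so x has full order 26; f is primitive.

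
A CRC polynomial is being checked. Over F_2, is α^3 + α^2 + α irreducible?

Write h(α) = α^3 + α^2 + α.
Check for roots in F_2: h(0) = 0 → root; h(1) = 1.
h(0) = 0, so (α) divides h(α); h is reducible.

No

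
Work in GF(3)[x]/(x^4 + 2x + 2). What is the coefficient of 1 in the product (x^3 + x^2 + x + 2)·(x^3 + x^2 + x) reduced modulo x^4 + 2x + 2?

0

Multiply in GF(3)[x]: (x^3 + x^2 + x + 2)·(x^3 + x^2 + x) = x^6 + 2x^5 + x^3 + 2x.
Reduce using x^4 ≡ x + 1 (mod x^4 + 2x + 2).
Reduced: 2x^3 + x.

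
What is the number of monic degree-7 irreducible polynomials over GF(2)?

18

Gauss's count: N_{2}(7) = (1/7) Σ_{d|7} μ(7/d)·2^d.
Divisors of 7: 1, 7; μ(7/d) for each: -1, 1.
Σ = − 2^1 + 2^7 = 126.
N = 126/7 = 18.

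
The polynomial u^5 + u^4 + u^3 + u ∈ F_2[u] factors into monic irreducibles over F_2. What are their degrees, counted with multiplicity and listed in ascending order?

1, 1, 3

Write g(u) = u^5 + u^4 + u^3 + u.
Roots in F_2: g(0) = 0 → root; g(1) = 0 → root.
Linear factors from roots: (u), (u + 1).
Complete factorization: g(u) = (u)·(u + 1)·(u^3 + u + 1).
Factor degrees with multiplicity: 1 + 1 + 3 = 5.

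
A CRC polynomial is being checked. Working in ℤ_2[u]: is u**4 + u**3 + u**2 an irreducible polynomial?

Write h(u) = u**4 + u**3 + u**2.
Check for roots in ℤ_2: h(0) = 0 → root; h(1) = 1.
h(0) = 0, so (u) divides h(u); h is reducible.

No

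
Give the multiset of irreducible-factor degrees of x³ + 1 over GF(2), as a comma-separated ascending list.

1, 2

Write g(x) = x³ + 1.
Roots in GF(2): g(0) = 1; g(1) = 0 → root.
Linear factors from roots: (x + 1).
Complete factorization: g(x) = (x + 1)·(x² + x + 1).
Factor degrees with multiplicity: 1 + 2 = 3.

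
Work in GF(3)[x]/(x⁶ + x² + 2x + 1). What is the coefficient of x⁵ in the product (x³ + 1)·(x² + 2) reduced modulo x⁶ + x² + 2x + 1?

Multiply in GF(3)[x]: (x³ + 1)·(x² + 2) = x⁵ + 2x³ + x² + 2.
Reduced: x⁵ + 2x³ + x² + 2.

1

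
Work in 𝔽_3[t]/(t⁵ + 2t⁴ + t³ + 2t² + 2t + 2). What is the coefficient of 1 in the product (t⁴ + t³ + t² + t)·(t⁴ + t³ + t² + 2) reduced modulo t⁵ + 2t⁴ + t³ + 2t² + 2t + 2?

Multiply in 𝔽_3[t]: (t⁴ + t³ + t² + t)·(t⁴ + t³ + t² + 2) = t⁸ + 2t⁷ + t⁴ + 2t² + 2t.
Reduce using t⁵ ≡ t⁴ + 2t³ + t² + t + 1 (mod t⁵ + 2t⁴ + t³ + 2t² + 2t + 2).
Reduced: t² + t.

0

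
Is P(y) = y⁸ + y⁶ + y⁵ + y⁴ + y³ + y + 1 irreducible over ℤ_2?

Yes

Check for roots in ℤ_2: P(0) = 1; P(1) = 1.
No roots, so no linear factors.
Monic irreducibles of degree 2 over GF(2): y² + y + 1.
None of them divide P (all give nonzero remainder).
Monic irreducibles of degree 3 over GF(2): y³ + y + 1, y³ + y² + 1.
None of them divide P (all give nonzero remainder).
Monic irreducibles of degree 4 over GF(2): y⁴ + y + 1, y⁴ + y³ + 1, y⁴ + y³ + y² + y + 1.
None of them divide P (all give nonzero remainder).
No irreducible factor of degree ≤ 4 exists, so P is irreducible over GF(2).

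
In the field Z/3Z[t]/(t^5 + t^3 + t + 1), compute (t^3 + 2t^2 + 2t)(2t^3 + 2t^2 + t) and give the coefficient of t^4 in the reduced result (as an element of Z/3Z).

Multiply in Z/3Z[t]: (t^3 + 2t^2 + 2t)·(2t^3 + 2t^2 + t) = 2t^6 + 2t^2.
Reduce using t^5 ≡ 2t^3 + 2t + 2 (mod t^5 + t^3 + t + 1).
Reduced: t^4 + t.

1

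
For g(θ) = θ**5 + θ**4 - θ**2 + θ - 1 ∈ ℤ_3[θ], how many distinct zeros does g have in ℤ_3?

1

Evaluate at each of the 3 elements of ℤ_3:
g(0) = 2; g(1) = 1; g(2) = 0 → root.
Roots: {2}.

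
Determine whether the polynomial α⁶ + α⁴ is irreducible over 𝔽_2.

Write P(α) = α⁶ + α⁴.
Check for roots in 𝔽_2: P(0) = 0 → root; P(1) = 0 → root.
P(0) = 0, so (α) divides P(α); P is reducible.

No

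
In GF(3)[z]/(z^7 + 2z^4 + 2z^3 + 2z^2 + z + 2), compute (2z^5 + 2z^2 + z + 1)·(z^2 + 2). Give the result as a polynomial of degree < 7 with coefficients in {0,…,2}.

Multiply in GF(3)[z]: (2z^5 + 2z^2 + z + 1)·(z^2 + 2) = 2z^7 + z^5 + 2z^4 + z^3 + 2z^2 + 2z + 2.
Reduce using z^7 ≡ z^4 + z^3 + z^2 + 2z + 1 (mod z^7 + 2z^4 + 2z^3 + 2z^2 + z + 2).
Reduced: z^5 + z^4 + z^2 + 1.

z^5 + z^4 + z^2 + 1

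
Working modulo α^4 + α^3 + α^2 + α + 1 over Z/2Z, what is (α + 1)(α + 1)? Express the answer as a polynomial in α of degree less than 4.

Multiply in Z/2Z[α]: (α + 1)·(α + 1) = α^2 + 1.
Reduced: α^2 + 1.

α^2 + 1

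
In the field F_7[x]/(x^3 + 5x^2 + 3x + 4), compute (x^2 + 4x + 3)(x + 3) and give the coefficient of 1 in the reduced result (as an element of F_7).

5

Multiply in F_7[x]: (x^2 + 4x + 3)·(x + 3) = x^3 + x + 2.
Reduce using x^3 ≡ 2x^2 + 4x + 3 (mod x^3 + 5x^2 + 3x + 4).
Reduced: 2x^2 + 5x + 5.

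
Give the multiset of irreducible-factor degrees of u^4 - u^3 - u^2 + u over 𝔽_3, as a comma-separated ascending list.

Write g(u) = u^4 - u^3 - u^2 + u.
Roots in 𝔽_3: g(0) = 0 → root; g(1) = 0 → root; g(2) = 0 → root.
Linear factors from roots: (u), (u - 1), (u + 1).
Complete factorization: g(u) = (u)·(u + 1)·(u - 1)^2.
Factor degrees with multiplicity: 1 + 1 + 1 + 1 = 4.

1, 1, 1, 1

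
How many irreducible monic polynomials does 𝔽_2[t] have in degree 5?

6

The number of monic irreducibles of degree 5 over GF(2) is (1/5)·Σ_{d∣5} μ(5/d) 2^d.
Divisors of 5: 1, 5; μ(5/d) for each: -1, 1.
Σ = − 2^1 + 2^5 = 30.
N = 30/5 = 6.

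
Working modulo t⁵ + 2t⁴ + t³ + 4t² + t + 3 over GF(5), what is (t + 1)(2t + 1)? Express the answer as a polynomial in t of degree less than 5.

2t^2 + 3t + 1

Multiply in GF(5)[t]: (t + 1)·(2t + 1) = 2t² + 3t + 1.
Reduced: 2t² + 3t + 1.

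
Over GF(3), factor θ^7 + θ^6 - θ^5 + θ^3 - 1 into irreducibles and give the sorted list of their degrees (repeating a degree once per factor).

Write h(θ) = θ^7 + θ^6 - θ^5 + θ^3 - 1.
Roots in GF(3): h(0) = 2; h(1) = 1; h(2) = 2.
Complete factorization: h(θ) = (θ^3 + θ^2 - θ + 1)·(θ^4 - θ - 1).
Factor degrees with multiplicity: 3 + 4 = 7.

3, 4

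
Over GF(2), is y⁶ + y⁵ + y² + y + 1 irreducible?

Yes

Write m(y) = y⁶ + y⁵ + y² + y + 1.
Check for roots in GF(2): m(0) = 1; m(1) = 1.
No roots, so no linear factors.
Monic irreducibles of degree 2 over GF(2): y² + y + 1.
None of them divide m (all give nonzero remainder).
Monic irreducibles of degree 3 over GF(2): y³ + y + 1, y³ + y² + 1.
None of them divide m (all give nonzero remainder).
No irreducible factor of degree ≤ 3 exists, so m is irreducible over GF(2).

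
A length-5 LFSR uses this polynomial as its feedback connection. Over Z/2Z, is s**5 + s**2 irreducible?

Write g(s) = s**5 + s**2.
Check for roots in Z/2Z: g(0) = 0 → root; g(1) = 0 → root.
g(0) = 0, so (s) divides g(s); g is reducible.

No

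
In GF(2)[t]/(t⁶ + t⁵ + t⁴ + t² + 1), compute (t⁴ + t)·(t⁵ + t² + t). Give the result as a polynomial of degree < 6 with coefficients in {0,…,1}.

Multiply in GF(2)[t]: (t⁴ + t)·(t⁵ + t² + t) = t⁹ + t⁵ + t³ + t².
Reduce using t⁶ ≡ t⁵ + t⁴ + t² + 1 (mod t⁶ + t⁵ + t⁴ + t² + 1).
Reduced: t⁵ + t² + 1.

t^5 + t^2 + 1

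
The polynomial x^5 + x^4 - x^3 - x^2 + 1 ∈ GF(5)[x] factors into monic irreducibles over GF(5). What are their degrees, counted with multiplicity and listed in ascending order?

Write h(x) = x^5 + x^4 - x^3 - x^2 + 1.
Roots in GF(5): h(0) = 1; h(1) = 1; h(2) = 2; h(3) = 4; h(4) = 1.
Complete factorization: h(x) = (x^5 + x^4 - x^3 - x^2 + 1).
Factor degrees with multiplicity: 5 = 5.

5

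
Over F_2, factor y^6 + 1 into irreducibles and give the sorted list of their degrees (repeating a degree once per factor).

Write f(y) = y^6 + 1.
Roots in F_2: f(0) = 1; f(1) = 0 → root.
Linear factors from roots: (y + 1).
Complete factorization: f(y) = (y + 1)^2·(y^2 + y + 1)^2.
Factor degrees with multiplicity: 1 + 1 + 2 + 2 = 6.

1, 1, 2, 2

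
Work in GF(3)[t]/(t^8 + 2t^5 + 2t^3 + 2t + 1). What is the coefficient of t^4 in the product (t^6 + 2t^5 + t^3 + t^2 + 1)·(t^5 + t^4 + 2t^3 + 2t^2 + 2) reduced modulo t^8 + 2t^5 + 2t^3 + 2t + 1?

Multiply in GF(3)[t]: (t^6 + 2t^5 + t^3 + t^2 + 1)·(t^5 + t^4 + 2t^3 + 2t^2 + 2) = t^11 + t^9 + t^8 + 2t^6 + t^3 + t^2 + 2.
Reduce using t^8 ≡ t^5 + t^3 + t + 2 (mod t^8 + 2t^5 + 2t^3 + 2t + 1).
Reduced: t^6 + 2t^5 + 2t^4 + 2t^3 + 2t^2 + t.

2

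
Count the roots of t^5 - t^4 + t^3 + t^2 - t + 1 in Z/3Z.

Write P(t) = t^5 - t^4 + t^3 + t^2 - t + 1.
Evaluate at each of the 3 elements of Z/3Z:
P(0) = 1; P(1) = 2; P(2) = 0 → root.
Roots: {2}.

1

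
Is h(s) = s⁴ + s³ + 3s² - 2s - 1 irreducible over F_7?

Yes

Check for roots in F_7: h(0) = 6; h(1) = 2; h(2) = 3; h(3) = 2; h(4) = 2; h(5) = 2; h(6) = 4.
No roots, so no linear factors.
Degree-2 irreducible divisors: test the 21 monic irreducibles of degree 2 over GF(7).
None of them divide h (all give nonzero remainder).
No irreducible factor of degree ≤ 2 exists, so h is irreducible over GF(7).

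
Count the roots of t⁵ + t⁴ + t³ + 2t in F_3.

Write P(t) = t⁵ + t⁴ + t³ + 2t.
Evaluate at each of the 3 elements of F_3:
P(0) = 0 → root; P(1) = 2; P(2) = 0 → root.
Roots: {0, 2}.

2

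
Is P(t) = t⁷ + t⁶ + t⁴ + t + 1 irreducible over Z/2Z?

Yes

Check for roots in Z/2Z: P(0) = 1; P(1) = 1.
No roots, so no linear factors.
Monic irreducibles of degree 2 over GF(2): t² + t + 1.
None of them divide P (all give nonzero remainder).
Monic irreducibles of degree 3 over GF(2): t³ + t + 1, t³ + t² + 1.
None of them divide P (all give nonzero remainder).
No irreducible factor of degree ≤ 3 exists, so P is irreducible over GF(2).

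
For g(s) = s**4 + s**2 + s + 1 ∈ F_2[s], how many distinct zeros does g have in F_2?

Evaluate at each of the 2 elements of F_2:
g(0) = 1; g(1) = 0 → root.
Roots: {1}.

1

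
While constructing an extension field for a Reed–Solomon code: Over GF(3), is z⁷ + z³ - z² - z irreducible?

No

Write P(z) = z⁷ + z³ - z² - z.
Check for roots in GF(3): P(0) = 0 → root; P(1) = 0 → root; P(2) = 1.
P(0) = 0, so (z) divides P(z); P is reducible.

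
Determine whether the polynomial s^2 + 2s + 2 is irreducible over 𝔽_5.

No

Write g(s) = s^2 + 2s + 2.
Check for roots in 𝔽_5: g(0) = 2; g(1) = 0 → root; g(2) = 0 → root; g(3) = 2; g(4) = 1.
g(1) = 0, so (s − 1) divides g(s); g is reducible.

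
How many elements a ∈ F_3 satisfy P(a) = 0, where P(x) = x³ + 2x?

Evaluate at each of the 3 elements of F_3:
P(0) = 0 → root; P(1) = 0 → root; P(2) = 0 → root.
Roots: {0, 1, 2}.

3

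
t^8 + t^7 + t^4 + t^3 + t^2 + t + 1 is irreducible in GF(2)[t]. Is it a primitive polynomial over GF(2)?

No

Write f(t) = t^8 + t^7 + t^4 + t^3 + t^2 + t + 1.
|GF(2^8)^×| = 2^8 − 1 = 255. Prime factorization: 255 = 3·5·17.
f is primitive ⇔ t has order 255 in GF(2)[t]/(f), i.e. t^(255/q) ≠ 1 for each prime q | 255.
t^(85) mod f = t^7 + t^6 + t^5 + t^4 + t^3 + t + 1.
t^(51) mod f = 1
t^(15) mod f = t^7 + t^6 + t^5 + t^4 + 1.
Since t^(51) = 1, the order of t divides 51 < 255; not primitive.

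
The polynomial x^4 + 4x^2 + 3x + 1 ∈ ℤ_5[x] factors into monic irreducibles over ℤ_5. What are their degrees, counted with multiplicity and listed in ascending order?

Write f(x) = x^4 + 4x^2 + 3x + 1.
Roots in ℤ_5: f(0) = 1; f(1) = 4; f(2) = 4; f(3) = 2; f(4) = 3.
Complete factorization: f(x) = (x^4 + 4x^2 + 3x + 1).
Factor degrees with multiplicity: 4 = 4.

4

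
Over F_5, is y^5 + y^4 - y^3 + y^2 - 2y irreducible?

No

Write h(y) = y^5 + y^4 - y^3 + y^2 - 2y.
Check for roots in F_5: h(0) = 0 → root; h(1) = 0 → root; h(2) = 0 → root; h(3) = 0 → root; h(4) = 4.
h(0) = 0, so (y) divides h(y); h is reducible.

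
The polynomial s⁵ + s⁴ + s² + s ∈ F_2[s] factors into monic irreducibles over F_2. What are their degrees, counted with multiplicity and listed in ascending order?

Write h(s) = s⁵ + s⁴ + s² + s.
Roots in F_2: h(0) = 0 → root; h(1) = 0 → root.
Linear factors from roots: (s), (s + 1).
Complete factorization: h(s) = (s)·(s + 1)^2·(s² + s + 1).
Factor degrees with multiplicity: 1 + 1 + 1 + 2 = 5.

1, 1, 1, 2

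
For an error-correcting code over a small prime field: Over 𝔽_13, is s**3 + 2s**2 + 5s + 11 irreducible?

No

Write h(s) = s**3 + 2s**2 + 5s + 11.
Check each element of 𝔽_13 for a root: h(0)=11, h(1)=6, h(2)=11, h(3)=6, h(4)=10, h(5)=3, h(6)=4, h(7)=6, h(8)=2, h(9)=11, h(10)=0, h(11)=1, h(12)=7.
h(10) = 0, so (s − 10) divides h(s); h is reducible.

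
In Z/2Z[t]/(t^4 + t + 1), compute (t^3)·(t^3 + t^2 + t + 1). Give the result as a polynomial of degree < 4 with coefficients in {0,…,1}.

Multiply in Z/2Z[t]: (t^3)·(t^3 + t^2 + t + 1) = t^6 + t^5 + t^4 + t^3.
Reduce using t^4 ≡ t + 1 (mod t^4 + t + 1).
Reduced: 1.

1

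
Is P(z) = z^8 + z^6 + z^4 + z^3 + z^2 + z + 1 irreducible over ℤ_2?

Check for roots in ℤ_2: P(0) = 1; P(1) = 1.
No roots, so no linear factors.
Monic irreducibles of degree 2 over GF(2): z^2 + z + 1.
None of them divide P (all give nonzero remainder).
Monic irreducibles of degree 3 over GF(2): z^3 + z + 1, z^3 + z^2 + 1.
None of them divide P (all give nonzero remainder).
Monic irreducibles of degree 4 over GF(2): z^4 + z + 1, z^4 + z^3 + 1, z^4 + z^3 + z^2 + z + 1.
None of them divide P (all give nonzero remainder).
No irreducible factor of degree ≤ 4 exists, so P is irreducible over GF(2).

Yes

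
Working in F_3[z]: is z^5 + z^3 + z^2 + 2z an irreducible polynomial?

Write g(z) = z^5 + z^3 + z^2 + 2z.
Check for roots in F_3: g(0) = 0 → root; g(1) = 2; g(2) = 0 → root.
g(0) = 0, so (z) divides g(z); g is reducible.

No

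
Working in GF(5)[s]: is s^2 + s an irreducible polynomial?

Write m(s) = s^2 + s.
Check for roots in GF(5): m(0) = 0 → root; m(1) = 2; m(2) = 1; m(3) = 2; m(4) = 0 → root.
m(0) = 0, so (s) divides m(s); m is reducible.

No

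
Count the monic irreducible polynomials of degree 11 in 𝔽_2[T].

186

By the necklace-counting formula, N_2(11) = (1/11) Σ_{d|11} μ(11/d)·2^d.
Divisors of 11: 1, 11; μ(11/d) for each: -1, 1.
Σ = − 2^1 + 2^11 = 2046.
N = 2046/11 = 186.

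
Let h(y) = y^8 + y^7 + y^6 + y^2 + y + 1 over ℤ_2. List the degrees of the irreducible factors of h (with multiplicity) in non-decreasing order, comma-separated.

Roots in ℤ_2: h(0) = 1; h(1) = 0 → root.
Linear factors from roots: (y + 1).
Complete factorization: h(y) = (y + 1)^2·(y^2 + y + 1)^3.
Factor degrees with multiplicity: 1 + 1 + 2 + 2 + 2 = 8.

1, 1, 2, 2, 2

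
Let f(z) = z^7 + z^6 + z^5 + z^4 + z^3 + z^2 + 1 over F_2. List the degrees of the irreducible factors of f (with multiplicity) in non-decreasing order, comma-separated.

Roots in F_2: f(0) = 1; f(1) = 1.
Complete factorization: f(z) = (z^7 + z^6 + z^5 + z^4 + z^3 + z^2 + 1).
Factor degrees with multiplicity: 7 = 7.

7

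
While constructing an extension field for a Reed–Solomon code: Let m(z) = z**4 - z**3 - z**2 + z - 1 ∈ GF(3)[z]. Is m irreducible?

Yes

Check for roots in GF(3): m(0) = 2; m(1) = 2; m(2) = 2.
No roots, so no linear factors.
Monic irreducibles of degree 2 over GF(3): z**2 + 1, z**2 + z - 1, z**2 - z - 1.
None of them divide m (all give nonzero remainder).
No irreducible factor of degree ≤ 2 exists, so m is irreducible over GF(3).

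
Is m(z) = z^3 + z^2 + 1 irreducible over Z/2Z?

Check for roots in Z/2Z: m(0) = 1; m(1) = 1.
No roots. A degree-3 polynomial over a field with no linear factor is irreducible.

Yes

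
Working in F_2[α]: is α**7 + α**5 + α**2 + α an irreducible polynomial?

Write m(α) = α**7 + α**5 + α**2 + α.
Check for roots in F_2: m(0) = 0 → root; m(1) = 0 → root.
m(0) = 0, so (α) divides m(α); m is reducible.

No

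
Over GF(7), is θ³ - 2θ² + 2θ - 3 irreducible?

Yes

Write g(θ) = θ³ - 2θ² + 2θ - 3.
Check for roots in GF(7): g(0) = 4; g(1) = 5; g(2) = 1; g(3) = 5; g(4) = 2; g(5) = 5; g(6) = 6.
No roots. A degree-3 polynomial over a field with no linear factor is irreducible.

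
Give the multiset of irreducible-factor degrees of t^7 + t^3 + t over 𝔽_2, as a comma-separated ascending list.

Write f(t) = t^7 + t^3 + t.
Roots in 𝔽_2: f(0) = 0 → root; f(1) = 1.
Linear factors from roots: (t).
Complete factorization: f(t) = (t)·(t^3 + t + 1)^2.
Factor degrees with multiplicity: 1 + 3 + 3 = 7.

1, 3, 3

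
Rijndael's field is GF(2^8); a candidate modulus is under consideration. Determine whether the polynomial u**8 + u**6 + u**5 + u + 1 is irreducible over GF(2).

Write P(u) = u**8 + u**6 + u**5 + u + 1.
Check for roots in GF(2): P(0) = 1; P(1) = 1.
No roots, so no linear factors.
Monic irreducibles of degree 2 over GF(2): u**2 + u + 1.
None of them divide P (all give nonzero remainder).
Monic irreducibles of degree 3 over GF(2): u**3 + u + 1, u**3 + u**2 + 1.
None of them divide P (all give nonzero remainder).
Monic irreducibles of degree 4 over GF(2): u**4 + u + 1, u**4 + u**3 + 1, u**4 + u**3 + u**2 + u + 1.
None of them divide P (all give nonzero remainder).
No irreducible factor of degree ≤ 4 exists, so P is irreducible over GF(2).

Yes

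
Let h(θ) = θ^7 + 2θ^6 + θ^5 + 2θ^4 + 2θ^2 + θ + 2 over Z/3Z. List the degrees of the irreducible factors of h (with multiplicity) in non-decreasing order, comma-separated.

Roots in Z/3Z: h(0) = 2; h(1) = 2; h(2) = 2.
Complete factorization: h(θ) = (θ^7 + 2θ^6 + θ^5 + 2θ^4 + 2θ^2 + θ + 2).
Factor degrees with multiplicity: 7 = 7.

7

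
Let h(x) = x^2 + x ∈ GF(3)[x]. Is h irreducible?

No

Check for roots in GF(3): h(0) = 0 → root; h(1) = 2; h(2) = 0 → root.
h(0) = 0, so (x) divides h(x); h is reducible.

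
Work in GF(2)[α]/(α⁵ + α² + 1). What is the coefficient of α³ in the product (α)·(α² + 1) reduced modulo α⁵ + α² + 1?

1

Multiply in GF(2)[α]: (α)·(α² + 1) = α³ + α.
Reduced: α³ + α.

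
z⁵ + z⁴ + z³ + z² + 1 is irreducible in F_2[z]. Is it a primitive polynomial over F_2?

Write f(z) = z⁵ + z⁴ + z³ + z² + 1.
|GF(2^5)^×| = 2^5 − 1 = 31. Prime factorization: 31 = 31.
f is primitive ⇔ z has order 31 in GF(2)[z]/(f), i.e. z^(31/q) ≠ 1 for each prime q | 31.
z^(1) mod f = z.
None equal 1, so z has full order 31; f is primitive.

Yes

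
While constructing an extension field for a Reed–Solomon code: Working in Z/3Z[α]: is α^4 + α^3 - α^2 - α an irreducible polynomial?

Write P(α) = α^4 + α^3 - α^2 - α.
Check for roots in Z/3Z: P(0) = 0 → root; P(1) = 0 → root; P(2) = 0 → root.
P(0) = 0, so (α) divides P(α); P is reducible.

No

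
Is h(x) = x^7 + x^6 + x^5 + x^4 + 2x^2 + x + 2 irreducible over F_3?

Check for roots in F_3: h(0) = 2; h(1) = 0 → root; h(2) = 0 → root.
h(1) = 0, so (x − 1) divides h(x); h is reducible.

No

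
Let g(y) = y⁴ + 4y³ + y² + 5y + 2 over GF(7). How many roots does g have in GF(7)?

0

Evaluate at each of the 7 elements of GF(7):
g(0) = 2; g(1) = 6; g(2) = 1; g(3) = 5; g(4) = 4; g(5) = 1; g(6) = 2.
No element is a root.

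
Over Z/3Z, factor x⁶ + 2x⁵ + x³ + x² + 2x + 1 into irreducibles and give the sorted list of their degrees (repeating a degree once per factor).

Write f(x) = x⁶ + 2x⁵ + x³ + x² + 2x + 1.
Roots in Z/3Z: f(0) = 1; f(1) = 2; f(2) = 1.
Complete factorization: f(x) = (x⁶ + 2x⁵ + x³ + x² + 2x + 1).
Factor degrees with multiplicity: 6 = 6.

6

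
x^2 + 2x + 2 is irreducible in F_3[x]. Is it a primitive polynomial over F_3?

Yes

Write f(x) = x^2 + 2x + 2.
|GF(3^2)^×| = 3^2 − 1 = 8. Prime factorization: 8 = 2^3.
f is primitive ⇔ x has order 8 in GF(3)[x]/(f), i.e. x^(8/q) ≠ 1 for each prime q | 8.
x^(4) mod f = 2.
None equal 1, so x has full order 8; f is primitive.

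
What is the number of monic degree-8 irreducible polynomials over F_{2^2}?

By the necklace-counting formula, N_4(8) = (1/8) Σ_{d|8} μ(8/d)·4^d.
Divisors of 8: 1, 2, 4, 8; μ(8/d) for each: 0, 0, -1, 1.
Σ = − 4^4 + 4^8 = 65280.
N = 65280/8 = 8160.

8160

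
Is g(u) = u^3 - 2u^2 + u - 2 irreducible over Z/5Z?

Check for roots in Z/5Z: g(0) = 3; g(1) = 3; g(2) = 0 → root; g(3) = 0 → root; g(4) = 4.
g(2) = 0, so (u − 2) divides g(u); g is reducible.

No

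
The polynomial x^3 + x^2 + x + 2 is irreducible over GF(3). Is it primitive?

No

Write f(x) = x^3 + x^2 + x + 2.
|GF(3^3)^×| = 3^3 − 1 = 26. Prime factorization: 26 = 2·13.
f is primitive ⇔ x has order 26 in GF(3)[x]/(f), i.e. x^(26/q) ≠ 1 for each prime q | 26.
x^(13) mod f = 1
x^(2) mod f = x^2.
Since x^(13) = 1, the order of x divides 13 < 26; not primitive.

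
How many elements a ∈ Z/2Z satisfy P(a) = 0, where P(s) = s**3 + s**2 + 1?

Evaluate at each of the 2 elements of Z/2Z:
P(0) = 1; P(1) = 1.
No element is a root.

0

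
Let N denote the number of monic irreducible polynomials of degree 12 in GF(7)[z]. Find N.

The number of monic irreducibles of degree 12 over GF(7) is (1/12)·Σ_{d∣12} μ(12/d) 7^d.
Divisors of 12: 1, 2, 3, 4, 6, 12; μ(12/d) for each: 0, 1, 0, -1, -1, 1.
Σ = 7^2 − 7^4 − 7^6 + 7^12 = 13841167200.
N = 13841167200/12 = 1153430600.

1153430600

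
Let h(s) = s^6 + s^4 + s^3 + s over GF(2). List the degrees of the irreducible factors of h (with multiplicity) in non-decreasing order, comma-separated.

1, 1, 1, 1, 2

Roots in GF(2): h(0) = 0 → root; h(1) = 0 → root.
Linear factors from roots: (s), (s + 1).
Complete factorization: h(s) = (s)·(s + 1)^3·(s^2 + s + 1).
Factor degrees with multiplicity: 1 + 1 + 1 + 1 + 2 = 6.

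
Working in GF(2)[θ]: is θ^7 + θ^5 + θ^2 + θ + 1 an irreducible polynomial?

Write f(θ) = θ^7 + θ^5 + θ^2 + θ + 1.
Check for roots in GF(2): f(0) = 1; f(1) = 1.
No roots, so no linear factors.
Monic irreducibles of degree 2 over GF(2): θ^2 + θ + 1.
None of them divide f (all give nonzero remainder).
Monic irreducibles of degree 3 over GF(2): θ^3 + θ + 1, θ^3 + θ^2 + 1.
None of them divide f (all give nonzero remainder).
No irreducible factor of degree ≤ 3 exists, so f is irreducible over GF(2).

Yes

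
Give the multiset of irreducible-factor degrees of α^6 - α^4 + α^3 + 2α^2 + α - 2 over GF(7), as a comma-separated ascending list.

Write f(α) = α^6 - α^4 + α^3 + 2α^2 + α - 2.
Complete factorization: f(α) = (α^6 - α^4 + α^3 + 2α^2 + α - 2).
Factor degrees with multiplicity: 6 = 6.

6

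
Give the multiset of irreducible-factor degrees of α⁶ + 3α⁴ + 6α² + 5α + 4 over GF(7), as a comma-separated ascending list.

1, 1, 2, 2

Write f(α) = α⁶ + 3α⁴ + 6α² + 5α + 4.
Linear factors from roots: (α + 3).
Complete factorization: f(α) = (α + 3)^2·(α² + 2α + 5)·(α² + 6α + 6).
Factor degrees with multiplicity: 1 + 1 + 2 + 2 = 6.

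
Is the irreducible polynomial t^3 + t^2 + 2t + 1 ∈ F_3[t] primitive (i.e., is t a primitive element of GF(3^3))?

Yes

Write f(t) = t^3 + t^2 + 2t + 1.
|GF(3^3)^×| = 3^3 − 1 = 26. Prime factorization: 26 = 2·13.
f is primitive ⇔ t has order 26 in GF(3)[t]/(f), i.e. t^(26/q) ≠ 1 for each prime q | 26.
t^(13) mod f = 2.
t^(2) mod f = t^2.
None equal 1, so t has full order 26; f is primitive.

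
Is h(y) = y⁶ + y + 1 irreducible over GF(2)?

Check for roots in GF(2): h(0) = 1; h(1) = 1.
No roots, so no linear factors.
Monic irreducibles of degree 2 over GF(2): y² + y + 1.
None of them divide h (all give nonzero remainder).
Monic irreducibles of degree 3 over GF(2): y³ + y + 1, y³ + y² + 1.
None of them divide h (all give nonzero remainder).
No irreducible factor of degree ≤ 3 exists, so h is irreducible over GF(2).

Yes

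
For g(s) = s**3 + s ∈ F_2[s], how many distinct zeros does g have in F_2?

2

Evaluate at each of the 2 elements of F_2:
g(0) = 0 → root; g(1) = 0 → root.
Roots: {0, 1}.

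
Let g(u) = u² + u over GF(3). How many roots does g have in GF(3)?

2

Evaluate at each of the 3 elements of GF(3):
g(0) = 0 → root; g(1) = 2; g(2) = 0 → root.
Roots: {0, 2}.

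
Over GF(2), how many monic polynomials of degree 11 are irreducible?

186

By the necklace-counting formula, N_2(11) = (1/11) Σ_{d|11} μ(11/d)·2^d.
Divisors of 11: 1, 11; μ(11/d) for each: -1, 1.
Σ = − 2^1 + 2^11 = 2046.
N = 2046/11 = 186.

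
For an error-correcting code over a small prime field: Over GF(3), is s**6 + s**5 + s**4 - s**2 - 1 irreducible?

Yes

Write f(s) = s**6 + s**5 + s**4 - s**2 - 1.
Check for roots in GF(3): f(0) = 2; f(1) = 1; f(2) = 2.
No roots, so no linear factors.
Monic irreducibles of degree 2 over GF(3): s**2 + 1, s**2 + s - 1, s**2 - s - 1.
None of them divide f (all give nonzero remainder).
Degree-3 irreducible divisors: test the 8 monic irreducibles of degree 3 over GF(3).
None of them divide f (all give nonzero remainder).
No irreducible factor of degree ≤ 3 exists, so f is irreducible over GF(3).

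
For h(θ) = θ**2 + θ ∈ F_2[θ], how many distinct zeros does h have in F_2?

2

Evaluate at each of the 2 elements of F_2:
h(0) = 0 → root; h(1) = 0 → root.
Roots: {0, 1}.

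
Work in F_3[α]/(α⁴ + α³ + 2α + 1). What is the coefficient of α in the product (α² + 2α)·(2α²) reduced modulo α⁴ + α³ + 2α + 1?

2

Multiply in F_3[α]: (α² + 2α)·(2α²) = 2α⁴ + α³.
Reduce using α⁴ ≡ 2α³ + α + 2 (mod α⁴ + α³ + 2α + 1).
Reduced: 2α³ + 2α + 1.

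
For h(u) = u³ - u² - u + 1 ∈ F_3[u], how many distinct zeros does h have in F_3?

2

Evaluate at each of the 3 elements of F_3:
h(0) = 1; h(1) = 0 → root; h(2) = 0 → root.
Roots: {1, 2}.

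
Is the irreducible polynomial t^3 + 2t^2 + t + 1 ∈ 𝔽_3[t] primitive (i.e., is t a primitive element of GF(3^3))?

Write f(t) = t^3 + 2t^2 + t + 1.
|GF(3^3)^×| = 3^3 − 1 = 26. Prime factorization: 26 = 2·13.
f is primitive ⇔ t has order 26 in GF(3)[t]/(f), i.e. t^(26/q) ≠ 1 for each prime q | 26.
t^(13) mod f = 2.
t^(2) mod f = t^2.
None equal 1, so t has full order 26; f is primitive.

Yes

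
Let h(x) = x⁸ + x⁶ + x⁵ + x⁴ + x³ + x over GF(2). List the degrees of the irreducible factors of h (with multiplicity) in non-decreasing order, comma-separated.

1, 1, 2, 2, 2

Roots in GF(2): h(0) = 0 → root; h(1) = 0 → root.
Linear factors from roots: (x), (x + 1).
Complete factorization: h(x) = (x)·(x + 1)·(x² + x + 1)^3.
Factor degrees with multiplicity: 1 + 1 + 2 + 2 + 2 = 8.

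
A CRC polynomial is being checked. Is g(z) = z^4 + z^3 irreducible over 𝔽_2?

Check for roots in 𝔽_2: g(0) = 0 → root; g(1) = 0 → root.
g(0) = 0, so (z) divides g(z); g is reducible.

No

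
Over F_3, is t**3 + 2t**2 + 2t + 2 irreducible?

Yes

Write g(t) = t**3 + 2t**2 + 2t + 2.
Check for roots in F_3: g(0) = 2; g(1) = 1; g(2) = 1.
No roots. A degree-3 polynomial over a field with no linear factor is irreducible.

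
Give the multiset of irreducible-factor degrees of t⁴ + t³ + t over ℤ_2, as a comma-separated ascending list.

1, 3

Write f(t) = t⁴ + t³ + t.
Roots in ℤ_2: f(0) = 0 → root; f(1) = 1.
Linear factors from roots: (t).
Complete factorization: f(t) = (t)·(t³ + t² + 1).
Factor degrees with multiplicity: 1 + 3 = 4.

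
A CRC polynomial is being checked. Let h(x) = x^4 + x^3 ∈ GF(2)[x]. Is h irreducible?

No

Check for roots in GF(2): h(0) = 0 → root; h(1) = 0 → root.
h(0) = 0, so (x) divides h(x); h is reducible.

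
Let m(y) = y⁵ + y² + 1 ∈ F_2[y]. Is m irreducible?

Check for roots in F_2: m(0) = 1; m(1) = 1.
No roots, so no linear factors.
Monic irreducibles of degree 2 over GF(2): y² + y + 1.
None of them divide m (all give nonzero remainder).
No irreducible factor of degree ≤ 2 exists, so m is irreducible over GF(2).

Yes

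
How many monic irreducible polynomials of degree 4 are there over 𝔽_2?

x^(2^4) − x is the product of all monic irreducibles of degree dividing 4; Möbius inversion gives N = (1/4) Σ μ(4/d)·2^d.
Divisors of 4: 1, 2, 4; μ(4/d) for each: 0, -1, 1.
Σ = − 2^2 + 2^4 = 12.
N = 12/4 = 3.

3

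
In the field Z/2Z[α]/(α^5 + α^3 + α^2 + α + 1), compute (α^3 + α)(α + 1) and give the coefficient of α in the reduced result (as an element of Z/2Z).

Multiply in Z/2Z[α]: (α^3 + α)·(α + 1) = α^4 + α^3 + α^2 + α.
Reduced: α^4 + α^3 + α^2 + α.

1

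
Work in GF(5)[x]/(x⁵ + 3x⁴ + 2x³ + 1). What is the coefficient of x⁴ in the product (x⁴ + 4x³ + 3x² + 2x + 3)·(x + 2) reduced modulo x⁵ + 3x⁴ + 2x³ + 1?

Multiply in GF(5)[x]: (x⁴ + 4x³ + 3x² + 2x + 3)·(x + 2) = x⁵ + x⁴ + x³ + 3x² + 2x + 1.
Reduce using x⁵ ≡ 2x⁴ + 3x³ + 4 (mod x⁵ + 3x⁴ + 2x³ + 1).
Reduced: 3x⁴ + 4x³ + 3x² + 2x.

3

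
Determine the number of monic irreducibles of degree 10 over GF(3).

5880

By the necklace-counting formula, N_3(10) = (1/10) Σ_{d|10} μ(10/d)·3^d.
Divisors of 10: 1, 2, 5, 10; μ(10/d) for each: 1, -1, -1, 1.
Σ = 3^1 − 3^2 − 3^5 + 3^10 = 58800.
N = 58800/10 = 5880.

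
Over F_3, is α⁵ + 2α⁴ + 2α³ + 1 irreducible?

Write m(α) = α⁵ + 2α⁴ + 2α³ + 1.
Check for roots in F_3: m(0) = 1; m(1) = 0 → root; m(2) = 0 → root.
m(1) = 0, so (α − 1) divides m(α); m is reducible.

No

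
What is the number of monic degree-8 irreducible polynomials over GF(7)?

720300

Gauss's count: N_{7}(8) = (1/8) Σ_{d|8} μ(8/d)·7^d.
Divisors of 8: 1, 2, 4, 8; μ(8/d) for each: 0, 0, -1, 1.
Σ = − 7^4 + 7^8 = 5762400.
N = 5762400/8 = 720300.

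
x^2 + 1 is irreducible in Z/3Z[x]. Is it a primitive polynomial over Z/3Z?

No

Write f(x) = x^2 + 1.
|GF(3^2)^×| = 3^2 − 1 = 8. Prime factorization: 8 = 2^3.
f is primitive ⇔ x has order 8 in GF(3)[x]/(f), i.e. x^(8/q) ≠ 1 for each prime q | 8.
x^(4) mod f = 1
Since x^(4) = 1, the order of x divides 4 < 8; not primitive.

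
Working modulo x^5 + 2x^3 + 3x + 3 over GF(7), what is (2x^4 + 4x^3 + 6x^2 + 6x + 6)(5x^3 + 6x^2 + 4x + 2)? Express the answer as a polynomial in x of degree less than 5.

x^4 + 5x^3 + 2x^2 + 3x + 5

Multiply in GF(7)[x]: (2x^4 + 4x^3 + 6x^2 + 6x + 6)·(5x^3 + 6x^2 + 4x + 2) = 3x^7 + 4x^6 + 6x^5 + 2x^4 + 2x^2 + x + 5.
Reduce using x^5 ≡ 5x^3 + 4x + 4 (mod x^5 + 2x^3 + 3x + 3).
Reduced: x^4 + 5x^3 + 2x^2 + 3x + 5.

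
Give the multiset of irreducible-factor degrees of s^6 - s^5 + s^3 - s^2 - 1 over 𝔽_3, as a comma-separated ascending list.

6

Write h(s) = s^6 - s^5 + s^3 - s^2 - 1.
Roots in 𝔽_3: h(0) = 2; h(1) = 2; h(2) = 2.
Complete factorization: h(s) = (s^6 - s^5 + s^3 - s^2 - 1).
Factor degrees with multiplicity: 6 = 6.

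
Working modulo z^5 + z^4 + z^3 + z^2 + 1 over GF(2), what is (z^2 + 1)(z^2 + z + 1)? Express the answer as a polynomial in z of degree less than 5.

z^4 + z^3 + z + 1

Multiply in GF(2)[z]: (z^2 + 1)·(z^2 + z + 1) = z^4 + z^3 + z + 1.
Reduced: z^4 + z^3 + z + 1.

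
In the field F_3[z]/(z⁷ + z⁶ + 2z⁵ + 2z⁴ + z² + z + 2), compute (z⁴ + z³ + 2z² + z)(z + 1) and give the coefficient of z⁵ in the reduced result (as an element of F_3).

Multiply in F_3[z]: (z⁴ + z³ + 2z² + z)·(z + 1) = z⁵ + 2z⁴ + z.
Reduced: z⁵ + 2z⁴ + z.

1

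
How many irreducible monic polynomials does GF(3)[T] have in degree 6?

The number of monic irreducibles of degree 6 over GF(3) is (1/6)·Σ_{d∣6} μ(6/d) 3^d.
Divisors of 6: 1, 2, 3, 6; μ(6/d) for each: 1, -1, -1, 1.
Σ = 3^1 − 3^2 − 3^3 + 3^6 = 696.
N = 696/6 = 116.

116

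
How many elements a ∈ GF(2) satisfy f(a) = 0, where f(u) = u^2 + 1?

1

Evaluate at each of the 2 elements of GF(2):
f(0) = 1; f(1) = 0 → root.
Roots: {1}.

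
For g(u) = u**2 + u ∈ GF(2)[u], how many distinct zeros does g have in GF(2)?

Evaluate at each of the 2 elements of GF(2):
g(0) = 0 → root; g(1) = 0 → root.
Roots: {0, 1}.

2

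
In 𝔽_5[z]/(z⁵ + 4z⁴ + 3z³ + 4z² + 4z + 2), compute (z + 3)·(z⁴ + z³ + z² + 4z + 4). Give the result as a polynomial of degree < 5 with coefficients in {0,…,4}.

z^3 + 3z^2 + 2z

Multiply in 𝔽_5[z]: (z + 3)·(z⁴ + z³ + z² + 4z + 4) = z⁵ + 4z⁴ + 4z³ + 2z² + z + 2.
Reduce using z⁵ ≡ z⁴ + 2z³ + z² + z + 3 (mod z⁵ + 4z⁴ + 3z³ + 4z² + 4z + 2).
Reduced: z³ + 3z² + 2z.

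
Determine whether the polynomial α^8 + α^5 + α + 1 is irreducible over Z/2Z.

No

Write P(α) = α^8 + α^5 + α + 1.
Check for roots in Z/2Z: P(0) = 1; P(1) = 0 → root.
P(1) = 0, so (α − 1) divides P(α); P is reducible.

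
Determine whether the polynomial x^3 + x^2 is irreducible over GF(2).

Write m(x) = x^3 + x^2.
Check for roots in GF(2): m(0) = 0 → root; m(1) = 0 → root.
m(0) = 0, so (x) divides m(x); m is reducible.

No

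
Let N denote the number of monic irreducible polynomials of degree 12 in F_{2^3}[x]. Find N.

By the necklace-counting formula, N_8(12) = (1/12) Σ_{d|12} μ(12/d)·8^d.
Divisors of 12: 1, 2, 3, 4, 6, 12; μ(12/d) for each: 0, 1, 0, -1, -1, 1.
Σ = 8^2 − 8^4 − 8^6 + 8^12 = 68719210560.
N = 68719210560/12 = 5726600880.

5726600880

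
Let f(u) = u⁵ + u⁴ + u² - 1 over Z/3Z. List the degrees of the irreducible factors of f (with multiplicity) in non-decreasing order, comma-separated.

Roots in Z/3Z: f(0) = 2; f(1) = 2; f(2) = 0 → root.
Linear factors from roots: (u + 1).
Complete factorization: f(u) = (u + 1)·(u⁴ + u - 1).
Factor degrees with multiplicity: 1 + 4 = 5.

1, 4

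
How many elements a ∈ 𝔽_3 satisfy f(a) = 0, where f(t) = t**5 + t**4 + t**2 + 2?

Evaluate at each of the 3 elements of 𝔽_3:
f(0) = 2; f(1) = 2; f(2) = 0 → root.
Roots: {2}.

1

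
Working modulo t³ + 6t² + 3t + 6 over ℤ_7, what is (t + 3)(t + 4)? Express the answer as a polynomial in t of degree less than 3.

Multiply in ℤ_7[t]: (t + 3)·(t + 4) = t² + 5.
Reduced: t² + 5.

t^2 + 5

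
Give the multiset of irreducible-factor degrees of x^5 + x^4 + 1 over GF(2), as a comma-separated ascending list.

2, 3

Write g(x) = x^5 + x^4 + 1.
Roots in GF(2): g(0) = 1; g(1) = 1.
Complete factorization: g(x) = (x^2 + x + 1)·(x^3 + x + 1).
Factor degrees with multiplicity: 2 + 3 = 5.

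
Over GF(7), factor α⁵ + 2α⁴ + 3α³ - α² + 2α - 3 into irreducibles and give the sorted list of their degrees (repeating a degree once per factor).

1, 2, 2

Write g(α) = α⁵ + 2α⁴ + 3α³ - α² + 2α - 3.
Linear factors from roots: (α + 2).
Complete factorization: g(α) = (α + 2)·(α² + 1)·(α² + 2).
Factor degrees with multiplicity: 1 + 2 + 2 = 5.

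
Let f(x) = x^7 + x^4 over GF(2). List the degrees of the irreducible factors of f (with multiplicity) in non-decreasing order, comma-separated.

1, 1, 1, 1, 1, 2

Roots in GF(2): f(0) = 0 → root; f(1) = 0 → root.
Linear factors from roots: (x), (x + 1).
Complete factorization: f(x) = (x + 1)·(x)^4·(x^2 + x + 1).
Factor degrees with multiplicity: 1 + 1 + 1 + 1 + 1 + 2 = 7.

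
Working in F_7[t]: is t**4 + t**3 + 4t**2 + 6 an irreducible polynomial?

Yes

Write m(t) = t**4 + t**3 + 4t**2 + 6.
Check for roots in F_7: m(0) = 6; m(1) = 5; m(2) = 4; m(3) = 3; m(4) = 5; m(5) = 2; m(6) = 3.
No roots, so no linear factors.
Degree-2 irreducible divisors: test the 21 monic irreducibles of degree 2 over GF(7).
None of them divide m (all give nonzero remainder).
No irreducible factor of degree ≤ 2 exists, so m is irreducible over GF(7).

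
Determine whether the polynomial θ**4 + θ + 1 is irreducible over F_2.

Yes

Write f(θ) = θ**4 + θ + 1.
Check for roots in F_2: f(0) = 1; f(1) = 1.
No roots, so no linear factors.
Monic irreducibles of degree 2 over GF(2): θ**2 + θ + 1.
None of them divide f (all give nonzero remainder).
No irreducible factor of degree ≤ 2 exists, so f is irreducible over GF(2).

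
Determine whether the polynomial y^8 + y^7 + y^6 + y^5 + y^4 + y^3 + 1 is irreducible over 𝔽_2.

Write f(y) = y^8 + y^7 + y^6 + y^5 + y^4 + y^3 + 1.
Check for roots in 𝔽_2: f(0) = 1; f(1) = 1.
No roots, so no linear factors.
Monic irreducibles of degree 2 over GF(2): y^2 + y + 1.
None of them divide f (all give nonzero remainder).
Monic irreducibles of degree 3 over GF(2): y^3 + y + 1, y^3 + y^2 + 1.
None of them divide f (all give nonzero remainder).
Monic irreducibles of degree 4 over GF(2): y^4 + y + 1, y^4 + y^3 + 1, y^4 + y^3 + y^2 + y + 1.
None of them divide f (all give nonzero remainder).
No irreducible factor of degree ≤ 4 exists, so f is irreducible over GF(2).

Yes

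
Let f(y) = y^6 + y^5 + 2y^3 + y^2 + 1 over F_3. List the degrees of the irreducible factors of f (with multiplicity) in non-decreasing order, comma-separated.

1, 1, 1, 1, 2

Roots in F_3: f(0) = 1; f(1) = 0 → root; f(2) = 0 → root.
Linear factors from roots: (y + 2), (y + 1).
Complete factorization: f(y) = (y + 2)·(y + 1)^3·(y^2 + 2y + 2).
Factor degrees with multiplicity: 1 + 1 + 1 + 1 + 2 = 6.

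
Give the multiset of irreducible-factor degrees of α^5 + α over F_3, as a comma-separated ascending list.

Write f(α) = α^5 + α.
Roots in F_3: f(0) = 0 → root; f(1) = 2; f(2) = 1.
Linear factors from roots: (α).
Complete factorization: f(α) = (α)·(α^2 + α + 2)·(α^2 + 2α + 2).
Factor degrees with multiplicity: 1 + 2 + 2 = 5.

1, 2, 2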